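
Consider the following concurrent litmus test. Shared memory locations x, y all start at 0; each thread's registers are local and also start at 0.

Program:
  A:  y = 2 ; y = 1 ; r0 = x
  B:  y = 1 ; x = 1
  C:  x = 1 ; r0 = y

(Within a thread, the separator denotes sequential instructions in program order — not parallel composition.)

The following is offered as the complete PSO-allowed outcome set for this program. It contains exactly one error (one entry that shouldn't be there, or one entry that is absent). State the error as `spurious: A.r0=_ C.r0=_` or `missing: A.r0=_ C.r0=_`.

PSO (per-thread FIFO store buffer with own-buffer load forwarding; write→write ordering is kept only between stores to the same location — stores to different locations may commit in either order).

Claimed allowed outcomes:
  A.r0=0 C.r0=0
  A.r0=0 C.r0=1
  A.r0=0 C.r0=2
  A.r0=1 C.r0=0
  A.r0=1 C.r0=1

missing: A.r0=1 C.r0=2

outcome vector order: (A.r0,C.r0)
[PSO] allowed = {(0,0) (0,1) (0,2) (1,0) (1,1) (1,2)}
PSO∖claimed = {(1,2)}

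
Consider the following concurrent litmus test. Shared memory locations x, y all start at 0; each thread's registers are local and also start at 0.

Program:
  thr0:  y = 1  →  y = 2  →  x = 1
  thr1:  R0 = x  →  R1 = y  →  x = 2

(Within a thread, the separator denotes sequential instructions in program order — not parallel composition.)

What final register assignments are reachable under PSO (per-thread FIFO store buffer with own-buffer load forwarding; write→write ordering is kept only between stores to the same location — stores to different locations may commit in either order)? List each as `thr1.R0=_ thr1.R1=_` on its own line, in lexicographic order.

outcome vector order: (thr1.R0,thr1.R1)
|PSO outcomes| = 6

thr1.R0=0 thr1.R1=0
thr1.R0=0 thr1.R1=1
thr1.R0=0 thr1.R1=2
thr1.R0=1 thr1.R1=0
thr1.R0=1 thr1.R1=1
thr1.R0=1 thr1.R1=2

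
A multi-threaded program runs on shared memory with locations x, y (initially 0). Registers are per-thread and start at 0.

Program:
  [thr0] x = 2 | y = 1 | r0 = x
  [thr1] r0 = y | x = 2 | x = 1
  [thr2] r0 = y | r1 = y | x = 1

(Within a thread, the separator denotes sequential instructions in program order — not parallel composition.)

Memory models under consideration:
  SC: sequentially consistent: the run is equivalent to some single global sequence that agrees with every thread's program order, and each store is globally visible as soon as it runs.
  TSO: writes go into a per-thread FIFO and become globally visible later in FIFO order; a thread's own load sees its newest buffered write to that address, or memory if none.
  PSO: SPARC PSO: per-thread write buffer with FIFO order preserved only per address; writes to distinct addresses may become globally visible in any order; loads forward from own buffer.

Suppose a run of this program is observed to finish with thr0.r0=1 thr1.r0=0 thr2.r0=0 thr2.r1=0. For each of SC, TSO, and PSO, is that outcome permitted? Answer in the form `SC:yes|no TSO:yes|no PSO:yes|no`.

SC:yes TSO:yes PSO:yes

outcome vector order: (thr0.r0,thr1.r0,thr2.r0,thr2.r1)
[SC] allowed = {<1 0 0 0>, <1 0 0 1>, <1 0 1 1>, <1 1 0 0>, <1 1 0 1>, <1 1 1 1>, <2 0 0 0>, <2 0 0 1>, <2 0 1 1>, <2 1 0 0>, <2 1 0 1>, <2 1 1 1>}
[TSO] allowed = {<1 0 0 0>, <1 0 0 1>, <1 0 1 1>, <1 1 0 0>, <1 1 0 1>, <1 1 1 1>, <2 0 0 0>, <2 0 0 1>, <2 0 1 1>, <2 1 0 0>, <2 1 0 1>, <2 1 1 1>}
[PSO] allowed = {<1 0 0 0>, <1 0 0 1>, <1 0 1 1>, <1 1 0 0>, <1 1 0 1>, <1 1 1 1>, <2 0 0 0>, <2 0 0 1>, <2 0 1 1>, <2 1 0 0>, <2 1 0 1>, <2 1 1 1>}
target <1 0 0 0> ∈ {SC,TSO,PSO}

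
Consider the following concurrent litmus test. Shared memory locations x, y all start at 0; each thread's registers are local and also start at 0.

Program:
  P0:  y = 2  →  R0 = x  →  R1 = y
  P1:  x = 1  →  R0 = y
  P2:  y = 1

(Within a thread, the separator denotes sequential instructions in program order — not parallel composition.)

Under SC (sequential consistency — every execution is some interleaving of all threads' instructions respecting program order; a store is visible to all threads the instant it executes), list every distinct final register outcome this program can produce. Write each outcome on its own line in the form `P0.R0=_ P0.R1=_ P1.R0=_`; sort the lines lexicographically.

outcome vector order: (P0.R0,P0.R1,P1.R0)
|SC outcomes| = 10

P0.R0=0 P0.R1=1 P1.R0=1
P0.R0=0 P0.R1=1 P1.R0=2
P0.R0=0 P0.R1=2 P1.R0=1
P0.R0=0 P0.R1=2 P1.R0=2
P0.R0=1 P0.R1=1 P1.R0=0
P0.R0=1 P0.R1=1 P1.R0=1
P0.R0=1 P0.R1=1 P1.R0=2
P0.R0=1 P0.R1=2 P1.R0=0
P0.R0=1 P0.R1=2 P1.R0=1
P0.R0=1 P0.R1=2 P1.R0=2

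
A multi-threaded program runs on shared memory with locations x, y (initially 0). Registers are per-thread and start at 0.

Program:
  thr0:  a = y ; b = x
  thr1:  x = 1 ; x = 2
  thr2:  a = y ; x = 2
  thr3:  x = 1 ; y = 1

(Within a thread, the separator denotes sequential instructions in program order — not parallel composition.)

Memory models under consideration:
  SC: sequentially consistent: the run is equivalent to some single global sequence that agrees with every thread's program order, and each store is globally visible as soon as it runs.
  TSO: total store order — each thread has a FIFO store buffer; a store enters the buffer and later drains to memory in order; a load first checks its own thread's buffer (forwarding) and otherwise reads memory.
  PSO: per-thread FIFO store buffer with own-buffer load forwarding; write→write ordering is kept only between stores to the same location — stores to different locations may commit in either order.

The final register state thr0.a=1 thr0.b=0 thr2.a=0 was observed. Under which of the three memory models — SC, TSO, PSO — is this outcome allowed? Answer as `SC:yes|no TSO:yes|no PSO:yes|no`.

SC:no TSO:no PSO:yes

outcome vector order: (thr0.a,thr0.b,thr2.a)
SC (10): (0,0,0); (0,0,1); (0,1,0); (0,1,1); (0,2,0); (0,2,1); (1,1,0); (1,1,1); (1,2,0); (1,2,1)
TSO (10): (0,0,0); (0,0,1); (0,1,0); (0,1,1); (0,2,0); (0,2,1); (1,1,0); (1,1,1); (1,2,0); (1,2,1)
PSO (12): (0,0,0); (0,0,1); (0,1,0); (0,1,1); (0,2,0); (0,2,1); (1,0,0); (1,0,1); (1,1,0); (1,1,1); (1,2,0); (1,2,1)
target (1,0,0) ∈ {PSO}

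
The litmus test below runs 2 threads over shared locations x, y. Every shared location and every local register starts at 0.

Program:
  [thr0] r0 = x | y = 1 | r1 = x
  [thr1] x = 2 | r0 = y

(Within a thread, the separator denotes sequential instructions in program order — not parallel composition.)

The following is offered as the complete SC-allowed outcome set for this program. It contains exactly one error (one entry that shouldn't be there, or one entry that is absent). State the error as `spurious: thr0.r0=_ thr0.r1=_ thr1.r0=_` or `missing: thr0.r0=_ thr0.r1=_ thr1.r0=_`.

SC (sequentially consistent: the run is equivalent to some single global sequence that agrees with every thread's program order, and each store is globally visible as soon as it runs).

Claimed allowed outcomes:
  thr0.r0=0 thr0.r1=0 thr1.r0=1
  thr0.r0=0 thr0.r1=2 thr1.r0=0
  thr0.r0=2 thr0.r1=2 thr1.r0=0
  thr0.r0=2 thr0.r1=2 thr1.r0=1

missing: thr0.r0=0 thr0.r1=2 thr1.r0=1

outcome vector order: (thr0.r0,thr0.r1,thr1.r0)
SC: 5 outcomes — {(0,0,1), (0,2,0), (0,2,1), (2,2,0), (2,2,1)}
SC∖claimed = {(0,2,1)}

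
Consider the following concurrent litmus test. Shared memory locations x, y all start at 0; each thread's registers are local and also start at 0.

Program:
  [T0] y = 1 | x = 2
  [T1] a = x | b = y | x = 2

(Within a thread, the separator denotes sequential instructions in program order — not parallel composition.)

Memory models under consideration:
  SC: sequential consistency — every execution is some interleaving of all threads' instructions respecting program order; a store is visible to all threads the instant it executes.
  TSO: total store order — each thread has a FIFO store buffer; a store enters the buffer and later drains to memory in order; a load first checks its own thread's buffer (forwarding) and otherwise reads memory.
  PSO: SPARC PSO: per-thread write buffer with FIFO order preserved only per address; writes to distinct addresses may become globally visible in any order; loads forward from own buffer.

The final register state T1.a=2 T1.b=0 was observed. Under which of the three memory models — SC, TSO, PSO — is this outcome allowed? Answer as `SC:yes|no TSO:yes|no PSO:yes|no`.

outcome vector order: (T1.a,T1.b)
SC: 3 outcomes — {00, 01, 21}
TSO: 3 outcomes — {00, 01, 21}
PSO: 4 outcomes — {00, 01, 20, 21}
target 20 ∈ {PSO}

SC:no TSO:no PSO:yes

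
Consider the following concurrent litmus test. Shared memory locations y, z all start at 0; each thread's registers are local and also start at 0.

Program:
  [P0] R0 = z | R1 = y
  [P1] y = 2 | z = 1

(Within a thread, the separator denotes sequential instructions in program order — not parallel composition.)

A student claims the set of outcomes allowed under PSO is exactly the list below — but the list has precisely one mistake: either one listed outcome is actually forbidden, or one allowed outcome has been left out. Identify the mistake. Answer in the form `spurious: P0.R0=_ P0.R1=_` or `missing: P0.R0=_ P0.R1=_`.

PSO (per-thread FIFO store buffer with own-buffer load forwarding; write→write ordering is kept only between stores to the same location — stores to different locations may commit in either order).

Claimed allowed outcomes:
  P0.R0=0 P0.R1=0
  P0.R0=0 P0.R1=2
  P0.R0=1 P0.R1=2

missing: P0.R0=1 P0.R1=0

outcome vector order: (P0.R0,P0.R1)
[PSO] allowed = {0/0, 0/2, 1/0, 1/2}
PSO∖claimed = {1/0}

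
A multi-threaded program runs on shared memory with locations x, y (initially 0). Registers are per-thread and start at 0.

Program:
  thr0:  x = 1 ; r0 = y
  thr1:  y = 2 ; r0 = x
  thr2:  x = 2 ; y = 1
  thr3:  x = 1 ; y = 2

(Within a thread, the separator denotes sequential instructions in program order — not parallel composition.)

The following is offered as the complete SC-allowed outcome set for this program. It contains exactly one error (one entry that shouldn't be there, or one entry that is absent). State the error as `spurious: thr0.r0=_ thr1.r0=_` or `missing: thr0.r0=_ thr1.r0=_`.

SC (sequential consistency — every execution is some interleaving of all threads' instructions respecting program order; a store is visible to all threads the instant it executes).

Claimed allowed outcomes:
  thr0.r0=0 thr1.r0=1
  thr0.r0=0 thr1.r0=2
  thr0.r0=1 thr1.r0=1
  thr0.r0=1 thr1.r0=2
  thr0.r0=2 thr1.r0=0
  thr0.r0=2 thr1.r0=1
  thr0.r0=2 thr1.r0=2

missing: thr0.r0=1 thr1.r0=0

outcome vector order: (thr0.r0,thr1.r0)
[SC] allowed = {(0,1) (0,2) (1,0) (1,1) (1,2) (2,0) (2,1) (2,2)}
SC∖claimed = {(1,0)}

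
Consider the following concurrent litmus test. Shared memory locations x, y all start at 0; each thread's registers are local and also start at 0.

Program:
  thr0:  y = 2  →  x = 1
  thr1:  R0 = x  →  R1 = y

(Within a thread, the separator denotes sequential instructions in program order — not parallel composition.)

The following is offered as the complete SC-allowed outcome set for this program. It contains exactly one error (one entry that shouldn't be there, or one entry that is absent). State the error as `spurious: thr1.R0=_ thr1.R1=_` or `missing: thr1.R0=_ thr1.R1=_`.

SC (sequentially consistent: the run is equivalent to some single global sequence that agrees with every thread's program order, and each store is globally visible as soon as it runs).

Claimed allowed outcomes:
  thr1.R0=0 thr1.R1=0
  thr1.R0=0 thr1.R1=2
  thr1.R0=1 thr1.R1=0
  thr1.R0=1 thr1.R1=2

spurious: thr1.R0=1 thr1.R1=0

outcome vector order: (thr1.R0,thr1.R1)
[SC] allowed = {0/0, 0/2, 1/2}
claimed∖SC = {1/0}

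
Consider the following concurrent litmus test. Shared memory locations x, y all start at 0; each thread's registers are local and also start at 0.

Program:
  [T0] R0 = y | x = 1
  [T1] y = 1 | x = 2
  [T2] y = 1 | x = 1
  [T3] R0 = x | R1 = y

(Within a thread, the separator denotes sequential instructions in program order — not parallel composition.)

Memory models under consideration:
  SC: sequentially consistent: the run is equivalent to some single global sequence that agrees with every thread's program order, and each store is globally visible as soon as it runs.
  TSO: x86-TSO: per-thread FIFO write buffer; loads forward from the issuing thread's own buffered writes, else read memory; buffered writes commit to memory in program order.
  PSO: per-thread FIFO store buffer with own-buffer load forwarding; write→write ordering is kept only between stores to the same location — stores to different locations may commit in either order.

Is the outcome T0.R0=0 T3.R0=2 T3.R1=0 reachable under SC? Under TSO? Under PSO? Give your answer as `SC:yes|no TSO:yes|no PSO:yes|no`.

outcome vector order: (T0.R0,T3.R0,T3.R1)
under SC → 0/0/0; 0/0/1; 0/1/0; 0/1/1; 0/2/1; 1/0/0; 1/0/1; 1/1/1; 1/2/1
under TSO → 0/0/0; 0/0/1; 0/1/0; 0/1/1; 0/2/1; 1/0/0; 1/0/1; 1/1/1; 1/2/1
under PSO → 0/0/0; 0/0/1; 0/1/0; 0/1/1; 0/2/0; 0/2/1; 1/0/0; 1/0/1; 1/1/0; 1/1/1; 1/2/0; 1/2/1
target 0/2/0 ∈ {PSO}

SC:no TSO:no PSO:yes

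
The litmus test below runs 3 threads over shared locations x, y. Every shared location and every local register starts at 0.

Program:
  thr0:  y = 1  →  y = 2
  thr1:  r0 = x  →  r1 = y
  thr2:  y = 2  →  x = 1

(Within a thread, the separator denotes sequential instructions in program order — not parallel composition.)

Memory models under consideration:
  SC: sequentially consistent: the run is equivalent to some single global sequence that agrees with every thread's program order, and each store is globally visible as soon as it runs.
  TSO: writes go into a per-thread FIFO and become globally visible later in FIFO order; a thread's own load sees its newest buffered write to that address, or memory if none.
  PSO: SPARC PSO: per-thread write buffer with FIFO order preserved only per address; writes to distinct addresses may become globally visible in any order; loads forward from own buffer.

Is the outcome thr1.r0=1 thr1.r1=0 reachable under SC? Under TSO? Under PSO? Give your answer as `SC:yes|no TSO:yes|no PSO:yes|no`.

SC:no TSO:no PSO:yes

outcome vector order: (thr1.r0,thr1.r1)
SC: 5 outcomes — {(0,0); (0,1); (0,2); (1,1); (1,2)}
TSO: 5 outcomes — {(0,0); (0,1); (0,2); (1,1); (1,2)}
PSO: 6 outcomes — {(0,0); (0,1); (0,2); (1,0); (1,1); (1,2)}
target (1,0) ∈ {PSO}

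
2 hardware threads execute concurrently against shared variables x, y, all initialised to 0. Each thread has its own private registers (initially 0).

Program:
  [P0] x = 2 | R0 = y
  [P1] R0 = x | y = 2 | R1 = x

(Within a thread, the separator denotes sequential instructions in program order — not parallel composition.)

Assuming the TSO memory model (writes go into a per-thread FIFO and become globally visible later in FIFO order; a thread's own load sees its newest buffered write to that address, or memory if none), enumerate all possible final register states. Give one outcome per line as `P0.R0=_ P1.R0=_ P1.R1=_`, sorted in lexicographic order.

P0.R0=0 P1.R0=0 P1.R1=0
P0.R0=0 P1.R0=0 P1.R1=2
P0.R0=0 P1.R0=2 P1.R1=2
P0.R0=2 P1.R0=0 P1.R1=0
P0.R0=2 P1.R0=0 P1.R1=2
P0.R0=2 P1.R0=2 P1.R1=2

outcome vector order: (P0.R0,P1.R0,P1.R1)
|TSO outcomes| = 6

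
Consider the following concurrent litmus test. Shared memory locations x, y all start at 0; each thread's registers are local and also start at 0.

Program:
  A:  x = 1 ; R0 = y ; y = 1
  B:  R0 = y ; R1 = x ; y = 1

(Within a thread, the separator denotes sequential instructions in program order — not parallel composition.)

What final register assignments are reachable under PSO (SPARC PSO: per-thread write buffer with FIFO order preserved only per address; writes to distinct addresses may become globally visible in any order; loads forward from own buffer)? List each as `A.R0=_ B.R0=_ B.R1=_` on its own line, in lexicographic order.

A.R0=0 B.R0=0 B.R1=0
A.R0=0 B.R0=0 B.R1=1
A.R0=0 B.R0=1 B.R1=0
A.R0=0 B.R0=1 B.R1=1
A.R0=1 B.R0=0 B.R1=0
A.R0=1 B.R0=0 B.R1=1

outcome vector order: (A.R0,B.R0,B.R1)
|PSO outcomes| = 6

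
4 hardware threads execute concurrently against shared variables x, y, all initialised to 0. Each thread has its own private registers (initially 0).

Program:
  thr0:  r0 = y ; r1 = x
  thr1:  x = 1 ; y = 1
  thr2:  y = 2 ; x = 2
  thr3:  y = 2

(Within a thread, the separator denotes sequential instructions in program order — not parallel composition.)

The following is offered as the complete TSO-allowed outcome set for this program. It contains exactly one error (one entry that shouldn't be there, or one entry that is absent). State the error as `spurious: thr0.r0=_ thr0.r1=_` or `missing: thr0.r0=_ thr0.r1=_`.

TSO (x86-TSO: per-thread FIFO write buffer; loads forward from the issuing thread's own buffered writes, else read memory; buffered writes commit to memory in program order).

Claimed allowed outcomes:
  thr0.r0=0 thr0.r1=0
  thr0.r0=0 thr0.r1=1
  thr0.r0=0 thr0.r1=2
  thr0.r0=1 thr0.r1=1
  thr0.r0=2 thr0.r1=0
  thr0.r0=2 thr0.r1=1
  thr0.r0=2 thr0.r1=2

missing: thr0.r0=1 thr0.r1=2

outcome vector order: (thr0.r0,thr0.r1)
[TSO] allowed = {0/0 0/1 0/2 1/1 1/2 2/0 2/1 2/2}
TSO∖claimed = {1/2}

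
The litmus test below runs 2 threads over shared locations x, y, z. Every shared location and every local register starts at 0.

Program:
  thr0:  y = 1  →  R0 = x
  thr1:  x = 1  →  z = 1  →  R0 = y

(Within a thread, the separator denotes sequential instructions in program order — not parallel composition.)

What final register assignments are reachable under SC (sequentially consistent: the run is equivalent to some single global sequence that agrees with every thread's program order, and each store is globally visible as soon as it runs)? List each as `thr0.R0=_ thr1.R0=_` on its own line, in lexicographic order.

thr0.R0=0 thr1.R0=1
thr0.R0=1 thr1.R0=0
thr0.R0=1 thr1.R0=1

outcome vector order: (thr0.R0,thr1.R0)
|SC outcomes| = 3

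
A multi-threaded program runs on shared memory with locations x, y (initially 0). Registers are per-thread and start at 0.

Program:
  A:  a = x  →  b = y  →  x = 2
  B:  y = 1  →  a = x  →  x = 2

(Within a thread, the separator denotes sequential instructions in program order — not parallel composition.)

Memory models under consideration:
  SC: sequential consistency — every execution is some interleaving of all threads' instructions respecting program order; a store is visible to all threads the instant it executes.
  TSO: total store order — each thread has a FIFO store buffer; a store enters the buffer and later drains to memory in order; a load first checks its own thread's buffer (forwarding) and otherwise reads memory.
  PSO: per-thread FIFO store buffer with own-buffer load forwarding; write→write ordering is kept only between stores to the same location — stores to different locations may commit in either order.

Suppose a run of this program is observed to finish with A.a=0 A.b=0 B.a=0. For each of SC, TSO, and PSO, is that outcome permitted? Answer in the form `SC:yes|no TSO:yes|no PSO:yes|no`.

SC:yes TSO:yes PSO:yes

outcome vector order: (A.a,A.b,B.a)
[SC] allowed = {(0,0,0); (0,0,2); (0,1,0); (0,1,2); (2,1,0)}
[TSO] allowed = {(0,0,0); (0,0,2); (0,1,0); (0,1,2); (2,1,0)}
[PSO] allowed = {(0,0,0); (0,0,2); (0,1,0); (0,1,2); (2,0,0); (2,1,0)}
target (0,0,0) ∈ {SC,TSO,PSO}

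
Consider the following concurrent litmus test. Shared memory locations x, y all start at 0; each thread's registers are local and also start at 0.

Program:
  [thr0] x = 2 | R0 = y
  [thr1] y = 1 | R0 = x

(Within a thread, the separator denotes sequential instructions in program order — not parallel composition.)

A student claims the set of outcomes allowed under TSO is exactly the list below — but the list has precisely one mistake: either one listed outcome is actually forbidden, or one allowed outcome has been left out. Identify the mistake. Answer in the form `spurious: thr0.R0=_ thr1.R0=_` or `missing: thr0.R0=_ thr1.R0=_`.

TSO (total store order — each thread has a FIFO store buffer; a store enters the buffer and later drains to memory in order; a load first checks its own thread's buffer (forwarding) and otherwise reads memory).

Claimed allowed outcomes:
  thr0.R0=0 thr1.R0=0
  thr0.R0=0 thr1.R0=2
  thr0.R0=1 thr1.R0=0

outcome vector order: (thr0.R0,thr1.R0)
under TSO → (0,0); (0,2); (1,0); (1,2)
TSO∖claimed = {(1,2)}

missing: thr0.R0=1 thr1.R0=2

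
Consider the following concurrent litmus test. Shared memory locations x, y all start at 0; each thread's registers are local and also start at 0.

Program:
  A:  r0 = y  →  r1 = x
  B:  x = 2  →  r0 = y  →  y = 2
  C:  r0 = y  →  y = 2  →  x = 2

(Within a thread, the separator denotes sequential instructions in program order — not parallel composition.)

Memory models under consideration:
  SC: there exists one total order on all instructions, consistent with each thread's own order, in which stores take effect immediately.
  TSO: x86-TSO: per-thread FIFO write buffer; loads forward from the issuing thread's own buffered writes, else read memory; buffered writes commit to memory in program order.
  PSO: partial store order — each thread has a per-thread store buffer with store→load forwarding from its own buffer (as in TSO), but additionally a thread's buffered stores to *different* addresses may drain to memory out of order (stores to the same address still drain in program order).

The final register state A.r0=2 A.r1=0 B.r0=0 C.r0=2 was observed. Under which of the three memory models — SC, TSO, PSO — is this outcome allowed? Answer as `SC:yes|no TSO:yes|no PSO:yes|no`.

outcome vector order: (A.r0,A.r1,B.r0,C.r0)
SC (10): (0,0,0,0), (0,0,0,2), (0,0,2,0), (0,2,0,0), (0,2,0,2), (0,2,2,0), (2,0,2,0), (2,2,0,0), (2,2,0,2), (2,2,2,0)
TSO (11): (0,0,0,0), (0,0,0,2), (0,0,2,0), (0,2,0,0), (0,2,0,2), (0,2,2,0), (2,0,0,0), (2,0,2,0), (2,2,0,0), (2,2,0,2), (2,2,2,0)
PSO (12): (0,0,0,0), (0,0,0,2), (0,0,2,0), (0,2,0,0), (0,2,0,2), (0,2,2,0), (2,0,0,0), (2,0,0,2), (2,0,2,0), (2,2,0,0), (2,2,0,2), (2,2,2,0)
target (2,0,0,2) ∈ {PSO}

SC:no TSO:no PSO:yes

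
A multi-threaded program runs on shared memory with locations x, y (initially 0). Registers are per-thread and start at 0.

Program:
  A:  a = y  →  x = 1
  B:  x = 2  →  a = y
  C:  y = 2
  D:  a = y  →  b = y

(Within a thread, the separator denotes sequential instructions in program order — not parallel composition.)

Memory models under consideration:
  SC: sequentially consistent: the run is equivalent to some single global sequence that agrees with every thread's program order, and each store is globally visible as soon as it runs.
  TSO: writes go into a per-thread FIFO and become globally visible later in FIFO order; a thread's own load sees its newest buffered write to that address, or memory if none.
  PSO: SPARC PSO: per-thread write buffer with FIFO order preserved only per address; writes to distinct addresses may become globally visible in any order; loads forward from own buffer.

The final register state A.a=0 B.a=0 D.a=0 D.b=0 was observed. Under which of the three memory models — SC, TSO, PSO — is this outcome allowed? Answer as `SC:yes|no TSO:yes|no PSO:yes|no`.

outcome vector order: (A.a,B.a,D.a,D.b)
[SC] allowed = {0/0/0/0; 0/0/0/2; 0/0/2/2; 0/2/0/0; 0/2/0/2; 0/2/2/2; 2/0/0/0; 2/0/0/2; 2/0/2/2; 2/2/0/0; 2/2/0/2; 2/2/2/2}
[TSO] allowed = {0/0/0/0; 0/0/0/2; 0/0/2/2; 0/2/0/0; 0/2/0/2; 0/2/2/2; 2/0/0/0; 2/0/0/2; 2/0/2/2; 2/2/0/0; 2/2/0/2; 2/2/2/2}
[PSO] allowed = {0/0/0/0; 0/0/0/2; 0/0/2/2; 0/2/0/0; 0/2/0/2; 0/2/2/2; 2/0/0/0; 2/0/0/2; 2/0/2/2; 2/2/0/0; 2/2/0/2; 2/2/2/2}
target 0/0/0/0 ∈ {SC,TSO,PSO}

SC:yes TSO:yes PSO:yes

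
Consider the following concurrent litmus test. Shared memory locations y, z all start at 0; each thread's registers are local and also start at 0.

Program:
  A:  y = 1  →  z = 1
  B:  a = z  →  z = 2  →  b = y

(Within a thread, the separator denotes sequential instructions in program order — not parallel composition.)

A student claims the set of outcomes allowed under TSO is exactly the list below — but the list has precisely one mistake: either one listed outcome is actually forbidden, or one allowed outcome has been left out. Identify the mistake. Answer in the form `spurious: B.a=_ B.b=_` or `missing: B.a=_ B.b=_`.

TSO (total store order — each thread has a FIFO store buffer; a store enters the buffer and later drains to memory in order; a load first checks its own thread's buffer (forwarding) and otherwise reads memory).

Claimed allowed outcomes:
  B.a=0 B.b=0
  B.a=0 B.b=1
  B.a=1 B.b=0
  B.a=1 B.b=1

outcome vector order: (B.a,B.b)
TSO: 3 outcomes — {0/0; 0/1; 1/1}
claimed∖TSO = {1/0}

spurious: B.a=1 B.b=0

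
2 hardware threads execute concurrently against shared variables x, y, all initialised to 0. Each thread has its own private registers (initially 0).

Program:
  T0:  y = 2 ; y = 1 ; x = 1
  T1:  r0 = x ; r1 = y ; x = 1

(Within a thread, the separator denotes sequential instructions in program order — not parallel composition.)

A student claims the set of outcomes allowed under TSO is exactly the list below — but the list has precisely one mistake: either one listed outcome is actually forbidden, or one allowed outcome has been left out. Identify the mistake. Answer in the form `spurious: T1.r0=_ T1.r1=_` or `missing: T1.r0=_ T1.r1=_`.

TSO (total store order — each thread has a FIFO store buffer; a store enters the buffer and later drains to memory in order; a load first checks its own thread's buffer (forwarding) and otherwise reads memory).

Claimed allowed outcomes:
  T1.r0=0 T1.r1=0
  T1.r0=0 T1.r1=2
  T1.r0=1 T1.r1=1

missing: T1.r0=0 T1.r1=1

outcome vector order: (T1.r0,T1.r1)
under TSO → 00, 01, 02, 11
TSO∖claimed = {01}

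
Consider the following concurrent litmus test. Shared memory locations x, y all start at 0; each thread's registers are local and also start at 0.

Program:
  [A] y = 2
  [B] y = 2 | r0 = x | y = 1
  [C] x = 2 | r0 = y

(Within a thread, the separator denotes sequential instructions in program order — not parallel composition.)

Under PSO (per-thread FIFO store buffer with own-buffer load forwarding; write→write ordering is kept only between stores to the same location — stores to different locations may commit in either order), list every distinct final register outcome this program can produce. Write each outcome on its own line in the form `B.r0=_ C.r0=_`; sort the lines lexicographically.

outcome vector order: (B.r0,C.r0)
|PSO outcomes| = 6

B.r0=0 C.r0=0
B.r0=0 C.r0=1
B.r0=0 C.r0=2
B.r0=2 C.r0=0
B.r0=2 C.r0=1
B.r0=2 C.r0=2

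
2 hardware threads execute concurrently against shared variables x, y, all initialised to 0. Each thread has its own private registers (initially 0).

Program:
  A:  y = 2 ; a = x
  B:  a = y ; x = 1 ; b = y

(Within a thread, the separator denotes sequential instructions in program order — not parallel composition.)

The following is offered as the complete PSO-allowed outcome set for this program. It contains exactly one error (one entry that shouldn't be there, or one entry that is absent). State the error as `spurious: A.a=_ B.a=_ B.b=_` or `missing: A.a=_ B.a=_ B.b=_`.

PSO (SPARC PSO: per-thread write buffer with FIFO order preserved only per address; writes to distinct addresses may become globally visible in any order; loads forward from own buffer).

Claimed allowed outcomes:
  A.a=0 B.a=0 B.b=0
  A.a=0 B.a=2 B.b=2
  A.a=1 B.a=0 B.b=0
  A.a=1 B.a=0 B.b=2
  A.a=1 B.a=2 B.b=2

outcome vector order: (A.a,B.a,B.b)
under PSO → (0,0,0), (0,0,2), (0,2,2), (1,0,0), (1,0,2), (1,2,2)
PSO∖claimed = {(0,0,2)}

missing: A.a=0 B.a=0 B.b=2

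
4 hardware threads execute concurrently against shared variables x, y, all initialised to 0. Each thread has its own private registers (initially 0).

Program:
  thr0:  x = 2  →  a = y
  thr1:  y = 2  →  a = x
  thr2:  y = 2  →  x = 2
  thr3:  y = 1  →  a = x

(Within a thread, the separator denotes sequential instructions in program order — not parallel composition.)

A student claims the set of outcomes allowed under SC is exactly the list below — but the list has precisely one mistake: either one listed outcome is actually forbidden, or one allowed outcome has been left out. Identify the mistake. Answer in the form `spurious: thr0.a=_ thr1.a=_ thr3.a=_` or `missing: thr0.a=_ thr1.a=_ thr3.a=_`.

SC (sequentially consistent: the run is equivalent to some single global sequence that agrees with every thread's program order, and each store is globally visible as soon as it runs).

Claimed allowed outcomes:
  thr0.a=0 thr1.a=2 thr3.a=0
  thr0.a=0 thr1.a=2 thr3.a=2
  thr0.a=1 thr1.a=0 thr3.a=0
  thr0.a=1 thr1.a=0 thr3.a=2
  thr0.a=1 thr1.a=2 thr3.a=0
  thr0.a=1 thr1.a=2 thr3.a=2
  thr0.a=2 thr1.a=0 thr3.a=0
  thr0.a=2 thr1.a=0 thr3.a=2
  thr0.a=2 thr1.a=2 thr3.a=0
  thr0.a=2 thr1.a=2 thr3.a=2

outcome vector order: (thr0.a,thr1.a,thr3.a)
SC (9): 022; 100; 102; 120; 122; 200; 202; 220; 222
claimed∖SC = {020}

spurious: thr0.a=0 thr1.a=2 thr3.a=0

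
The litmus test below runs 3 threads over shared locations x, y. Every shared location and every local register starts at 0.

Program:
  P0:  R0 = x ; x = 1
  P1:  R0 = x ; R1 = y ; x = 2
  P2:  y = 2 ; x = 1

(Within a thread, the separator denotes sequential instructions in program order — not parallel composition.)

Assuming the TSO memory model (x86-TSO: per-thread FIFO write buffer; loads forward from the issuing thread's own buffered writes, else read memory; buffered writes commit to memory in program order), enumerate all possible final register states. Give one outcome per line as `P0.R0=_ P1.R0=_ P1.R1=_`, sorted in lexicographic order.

outcome vector order: (P0.R0,P1.R0,P1.R1)
|TSO outcomes| = 10

P0.R0=0 P1.R0=0 P1.R1=0
P0.R0=0 P1.R0=0 P1.R1=2
P0.R0=0 P1.R0=1 P1.R1=0
P0.R0=0 P1.R0=1 P1.R1=2
P0.R0=1 P1.R0=0 P1.R1=0
P0.R0=1 P1.R0=0 P1.R1=2
P0.R0=1 P1.R0=1 P1.R1=2
P0.R0=2 P1.R0=0 P1.R1=0
P0.R0=2 P1.R0=0 P1.R1=2
P0.R0=2 P1.R0=1 P1.R1=2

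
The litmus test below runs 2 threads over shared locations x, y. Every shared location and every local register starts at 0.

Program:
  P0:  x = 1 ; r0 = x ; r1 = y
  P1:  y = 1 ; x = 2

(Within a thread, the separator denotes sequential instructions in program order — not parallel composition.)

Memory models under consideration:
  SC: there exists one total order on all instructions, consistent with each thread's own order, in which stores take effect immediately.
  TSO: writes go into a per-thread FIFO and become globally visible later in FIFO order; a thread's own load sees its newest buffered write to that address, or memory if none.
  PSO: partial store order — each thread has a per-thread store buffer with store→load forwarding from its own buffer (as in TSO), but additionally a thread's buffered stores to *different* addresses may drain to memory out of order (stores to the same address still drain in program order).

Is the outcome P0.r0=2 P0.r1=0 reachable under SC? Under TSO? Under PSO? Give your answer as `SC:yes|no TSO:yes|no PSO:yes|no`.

outcome vector order: (P0.r0,P0.r1)
[SC] allowed = {<1 0>; <1 1>; <2 1>}
[TSO] allowed = {<1 0>; <1 1>; <2 1>}
[PSO] allowed = {<1 0>; <1 1>; <2 0>; <2 1>}
target <2 0> ∈ {PSO}

SC:no TSO:no PSO:yes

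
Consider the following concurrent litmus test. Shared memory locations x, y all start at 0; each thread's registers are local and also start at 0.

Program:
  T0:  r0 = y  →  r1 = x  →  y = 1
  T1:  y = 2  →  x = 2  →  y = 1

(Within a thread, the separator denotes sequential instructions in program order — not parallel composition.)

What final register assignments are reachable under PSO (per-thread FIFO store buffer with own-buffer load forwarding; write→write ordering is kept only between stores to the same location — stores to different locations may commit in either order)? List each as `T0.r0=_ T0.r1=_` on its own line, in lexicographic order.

outcome vector order: (T0.r0,T0.r1)
|PSO outcomes| = 6

T0.r0=0 T0.r1=0
T0.r0=0 T0.r1=2
T0.r0=1 T0.r1=0
T0.r0=1 T0.r1=2
T0.r0=2 T0.r1=0
T0.r0=2 T0.r1=2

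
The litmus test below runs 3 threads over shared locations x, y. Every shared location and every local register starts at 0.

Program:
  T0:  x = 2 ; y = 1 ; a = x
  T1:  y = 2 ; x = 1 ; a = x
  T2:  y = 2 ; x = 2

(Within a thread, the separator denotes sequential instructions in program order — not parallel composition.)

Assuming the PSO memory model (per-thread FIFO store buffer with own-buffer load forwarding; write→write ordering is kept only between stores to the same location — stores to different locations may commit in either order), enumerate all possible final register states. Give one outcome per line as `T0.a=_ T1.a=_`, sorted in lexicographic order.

outcome vector order: (T0.a,T1.a)
|PSO outcomes| = 4

T0.a=1 T1.a=1
T0.a=1 T1.a=2
T0.a=2 T1.a=1
T0.a=2 T1.a=2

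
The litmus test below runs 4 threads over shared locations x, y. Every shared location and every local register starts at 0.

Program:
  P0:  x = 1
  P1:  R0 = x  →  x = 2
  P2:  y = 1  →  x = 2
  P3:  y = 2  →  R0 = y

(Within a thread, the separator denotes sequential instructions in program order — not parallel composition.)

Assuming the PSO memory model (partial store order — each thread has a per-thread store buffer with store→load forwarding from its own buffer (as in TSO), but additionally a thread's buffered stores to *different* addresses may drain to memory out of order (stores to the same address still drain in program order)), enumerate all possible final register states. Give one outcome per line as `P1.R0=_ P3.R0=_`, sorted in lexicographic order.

P1.R0=0 P3.R0=1
P1.R0=0 P3.R0=2
P1.R0=1 P3.R0=1
P1.R0=1 P3.R0=2
P1.R0=2 P3.R0=1
P1.R0=2 P3.R0=2

outcome vector order: (P1.R0,P3.R0)
|PSO outcomes| = 6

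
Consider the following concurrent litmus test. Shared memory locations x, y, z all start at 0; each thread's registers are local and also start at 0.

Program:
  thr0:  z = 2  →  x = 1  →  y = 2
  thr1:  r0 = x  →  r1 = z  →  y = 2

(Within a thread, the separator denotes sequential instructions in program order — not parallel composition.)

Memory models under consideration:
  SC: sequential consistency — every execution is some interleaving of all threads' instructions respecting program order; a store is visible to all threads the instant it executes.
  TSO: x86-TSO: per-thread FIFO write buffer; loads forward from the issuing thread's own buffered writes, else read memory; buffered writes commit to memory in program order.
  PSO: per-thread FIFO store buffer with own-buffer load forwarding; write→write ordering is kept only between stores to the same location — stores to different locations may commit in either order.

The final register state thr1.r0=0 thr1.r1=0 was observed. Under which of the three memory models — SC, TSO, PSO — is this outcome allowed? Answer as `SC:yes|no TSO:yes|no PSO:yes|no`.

outcome vector order: (thr1.r0,thr1.r1)
SC: 3 outcomes — {00; 02; 12}
TSO: 3 outcomes — {00; 02; 12}
PSO: 4 outcomes — {00; 02; 10; 12}
target 00 ∈ {SC,TSO,PSO}

SC:yes TSO:yes PSO:yes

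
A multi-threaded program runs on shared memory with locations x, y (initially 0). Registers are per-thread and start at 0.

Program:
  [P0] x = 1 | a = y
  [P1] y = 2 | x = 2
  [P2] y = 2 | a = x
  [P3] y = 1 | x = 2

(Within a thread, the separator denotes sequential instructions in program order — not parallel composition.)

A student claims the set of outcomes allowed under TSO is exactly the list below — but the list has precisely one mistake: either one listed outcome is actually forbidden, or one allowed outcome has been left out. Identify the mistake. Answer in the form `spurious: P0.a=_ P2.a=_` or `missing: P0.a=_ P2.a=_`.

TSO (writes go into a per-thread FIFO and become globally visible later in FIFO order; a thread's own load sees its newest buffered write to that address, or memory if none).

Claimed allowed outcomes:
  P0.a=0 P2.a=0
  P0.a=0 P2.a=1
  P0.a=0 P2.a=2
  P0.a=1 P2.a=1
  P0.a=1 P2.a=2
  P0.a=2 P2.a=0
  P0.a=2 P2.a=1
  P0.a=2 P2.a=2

missing: P0.a=1 P2.a=0

outcome vector order: (P0.a,P2.a)
under TSO → 00, 01, 02, 10, 11, 12, 20, 21, 22
TSO∖claimed = {10}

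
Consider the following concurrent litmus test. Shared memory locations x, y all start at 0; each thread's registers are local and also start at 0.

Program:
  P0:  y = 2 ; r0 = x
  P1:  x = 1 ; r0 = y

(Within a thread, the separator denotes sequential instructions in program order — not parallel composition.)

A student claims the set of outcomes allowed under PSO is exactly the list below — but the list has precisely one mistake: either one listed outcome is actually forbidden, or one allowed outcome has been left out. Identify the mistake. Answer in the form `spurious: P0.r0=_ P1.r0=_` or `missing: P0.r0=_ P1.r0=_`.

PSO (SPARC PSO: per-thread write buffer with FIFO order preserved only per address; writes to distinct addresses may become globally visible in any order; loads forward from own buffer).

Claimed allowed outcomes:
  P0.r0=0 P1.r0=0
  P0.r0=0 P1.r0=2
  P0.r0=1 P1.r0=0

missing: P0.r0=1 P1.r0=2

outcome vector order: (P0.r0,P1.r0)
under PSO → 00; 02; 10; 12
PSO∖claimed = {12}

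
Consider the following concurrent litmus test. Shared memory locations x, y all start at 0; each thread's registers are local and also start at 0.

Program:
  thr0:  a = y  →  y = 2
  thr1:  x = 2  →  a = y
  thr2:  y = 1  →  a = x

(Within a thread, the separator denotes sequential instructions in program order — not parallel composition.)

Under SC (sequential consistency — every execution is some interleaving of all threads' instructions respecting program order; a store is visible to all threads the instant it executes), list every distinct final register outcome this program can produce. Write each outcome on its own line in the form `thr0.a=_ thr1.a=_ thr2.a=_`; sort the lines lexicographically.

thr0.a=0 thr1.a=0 thr2.a=2
thr0.a=0 thr1.a=1 thr2.a=0
thr0.a=0 thr1.a=1 thr2.a=2
thr0.a=0 thr1.a=2 thr2.a=0
thr0.a=0 thr1.a=2 thr2.a=2
thr0.a=1 thr1.a=0 thr2.a=2
thr0.a=1 thr1.a=1 thr2.a=0
thr0.a=1 thr1.a=1 thr2.a=2
thr0.a=1 thr1.a=2 thr2.a=0
thr0.a=1 thr1.a=2 thr2.a=2

outcome vector order: (thr0.a,thr1.a,thr2.a)
|SC outcomes| = 10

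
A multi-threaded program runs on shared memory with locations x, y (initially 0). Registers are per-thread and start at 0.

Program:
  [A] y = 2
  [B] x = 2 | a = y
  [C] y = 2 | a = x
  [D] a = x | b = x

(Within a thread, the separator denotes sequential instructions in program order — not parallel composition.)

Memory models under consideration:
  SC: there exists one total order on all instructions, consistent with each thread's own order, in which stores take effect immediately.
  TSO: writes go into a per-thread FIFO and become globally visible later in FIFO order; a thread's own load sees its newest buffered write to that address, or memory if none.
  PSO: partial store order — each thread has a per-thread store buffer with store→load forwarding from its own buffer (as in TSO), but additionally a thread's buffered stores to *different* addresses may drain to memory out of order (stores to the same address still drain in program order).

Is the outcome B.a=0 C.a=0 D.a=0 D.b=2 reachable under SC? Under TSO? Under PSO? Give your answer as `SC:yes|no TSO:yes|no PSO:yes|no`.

SC:no TSO:yes PSO:yes

outcome vector order: (B.a,C.a,D.a,D.b)
SC (9): 0200, 0202, 0222, 2000, 2002, 2022, 2200, 2202, 2222
TSO (12): 0000, 0002, 0022, 0200, 0202, 0222, 2000, 2002, 2022, 2200, 2202, 2222
PSO (12): 0000, 0002, 0022, 0200, 0202, 0222, 2000, 2002, 2022, 2200, 2202, 2222
target 0002 ∈ {TSO,PSO}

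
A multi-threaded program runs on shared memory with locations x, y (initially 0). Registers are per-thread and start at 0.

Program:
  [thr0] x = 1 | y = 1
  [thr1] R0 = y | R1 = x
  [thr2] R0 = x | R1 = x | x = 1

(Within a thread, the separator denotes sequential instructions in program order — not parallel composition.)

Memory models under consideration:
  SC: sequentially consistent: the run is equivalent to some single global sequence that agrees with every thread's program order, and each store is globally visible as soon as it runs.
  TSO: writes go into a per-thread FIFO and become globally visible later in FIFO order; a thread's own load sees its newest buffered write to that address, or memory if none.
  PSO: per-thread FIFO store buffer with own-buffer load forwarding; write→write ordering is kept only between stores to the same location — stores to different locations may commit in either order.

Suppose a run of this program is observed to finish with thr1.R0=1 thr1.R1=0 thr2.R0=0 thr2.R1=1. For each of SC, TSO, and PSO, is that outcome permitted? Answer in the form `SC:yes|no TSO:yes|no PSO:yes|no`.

outcome vector order: (thr1.R0,thr1.R1,thr2.R0,thr2.R1)
SC: 9 outcomes — {<0 0 0 0> <0 0 0 1> <0 0 1 1> <0 1 0 0> <0 1 0 1> <0 1 1 1> <1 1 0 0> <1 1 0 1> <1 1 1 1>}
TSO: 9 outcomes — {<0 0 0 0> <0 0 0 1> <0 0 1 1> <0 1 0 0> <0 1 0 1> <0 1 1 1> <1 1 0 0> <1 1 0 1> <1 1 1 1>}
PSO: 12 outcomes — {<0 0 0 0> <0 0 0 1> <0 0 1 1> <0 1 0 0> <0 1 0 1> <0 1 1 1> <1 0 0 0> <1 0 0 1> <1 0 1 1> <1 1 0 0> <1 1 0 1> <1 1 1 1>}
target <1 0 0 1> ∈ {PSO}

SC:no TSO:no PSO:yes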